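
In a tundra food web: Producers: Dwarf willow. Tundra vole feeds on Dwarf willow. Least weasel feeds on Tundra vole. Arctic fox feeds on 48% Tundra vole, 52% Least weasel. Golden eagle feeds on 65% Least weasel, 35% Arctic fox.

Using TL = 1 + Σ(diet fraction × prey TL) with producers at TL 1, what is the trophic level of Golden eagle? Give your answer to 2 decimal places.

Tundra vole: 1 + 1 = 2
Least weasel: 1 + 2 = 3
Arctic fox: 1 + (0.48×2 + 0.52×3) = 3.52
Golden eagle: 1 + (0.65×3 + 0.35×3.52) = 4.182

4.18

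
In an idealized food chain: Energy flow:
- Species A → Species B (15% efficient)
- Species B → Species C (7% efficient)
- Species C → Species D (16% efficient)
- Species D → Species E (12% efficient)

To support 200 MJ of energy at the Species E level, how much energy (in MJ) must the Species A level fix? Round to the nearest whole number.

Cumulative transfer efficiency: 0.15 × 0.07 × 0.16 × 0.12 = 0.0002016
Species A energy = 200 / 0.0002016 = 992063 MJ

992063 MJ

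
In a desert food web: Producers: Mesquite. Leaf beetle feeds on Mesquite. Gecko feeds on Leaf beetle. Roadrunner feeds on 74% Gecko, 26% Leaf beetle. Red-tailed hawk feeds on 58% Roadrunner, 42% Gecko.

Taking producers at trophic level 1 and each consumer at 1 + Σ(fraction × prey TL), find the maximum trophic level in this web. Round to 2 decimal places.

4.43

Leaf beetle: 1 + 1 = 2
Gecko: 1 + 2 = 3
Roadrunner: 1 + (0.74×3 + 0.26×2) = 3.74
Red-tailed hawk: 1 + (0.58×3.74 + 0.42×3) = 4.4292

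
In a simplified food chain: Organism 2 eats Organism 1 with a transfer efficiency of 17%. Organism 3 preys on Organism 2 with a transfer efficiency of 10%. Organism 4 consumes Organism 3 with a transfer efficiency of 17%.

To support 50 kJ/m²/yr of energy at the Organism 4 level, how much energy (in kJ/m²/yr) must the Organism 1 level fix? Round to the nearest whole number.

Cumulative transfer efficiency: 0.17 × 0.1 × 0.17 = 0.00289
Organism 1 energy = 50 / 0.00289 = 17301 kJ/m²/yr

17301 kJ/m²/yr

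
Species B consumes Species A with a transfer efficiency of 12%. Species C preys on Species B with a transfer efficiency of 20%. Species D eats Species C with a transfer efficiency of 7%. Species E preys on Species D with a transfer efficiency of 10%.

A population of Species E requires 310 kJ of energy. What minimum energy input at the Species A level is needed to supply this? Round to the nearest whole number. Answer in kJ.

Cumulative transfer efficiency: 0.12 × 0.2 × 0.07 × 0.1 = 0.000168
Species A energy = 310 / 0.000168 = 1845238 kJ

1845238 kJ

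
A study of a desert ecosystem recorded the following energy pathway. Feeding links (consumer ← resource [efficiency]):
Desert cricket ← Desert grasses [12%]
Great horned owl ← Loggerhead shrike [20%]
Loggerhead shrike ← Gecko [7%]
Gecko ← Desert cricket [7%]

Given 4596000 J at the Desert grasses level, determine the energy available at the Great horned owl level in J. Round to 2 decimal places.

540.49 J

Desert cricket: 4596000 × 0.12 = 551520 J
Gecko: 551520 × 0.07 = 38606.4 J
Loggerhead shrike: 38606.4 × 0.07 = 2702.448 J
Great horned owl: 2702.448 × 0.2 = 540.4896 J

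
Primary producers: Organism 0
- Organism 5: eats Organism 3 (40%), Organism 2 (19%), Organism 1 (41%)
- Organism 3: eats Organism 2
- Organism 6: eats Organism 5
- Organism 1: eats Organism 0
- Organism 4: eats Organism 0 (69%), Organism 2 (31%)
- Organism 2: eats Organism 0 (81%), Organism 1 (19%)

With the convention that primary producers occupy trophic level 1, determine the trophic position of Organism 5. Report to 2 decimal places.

3.51

Organism 1: 1 + 1 = 2
Organism 2: 1 + (0.81×1 + 0.19×2) = 2.19
Organism 3: 1 + 2.19 = 3.19
Organism 4: 1 + (0.69×1 + 0.31×2.19) = 2.3689
Organism 5: 1 + (0.4×3.19 + 0.19×2.19 + 0.41×2) = 3.5121
Organism 6: 1 + 3.5121 = 4.5121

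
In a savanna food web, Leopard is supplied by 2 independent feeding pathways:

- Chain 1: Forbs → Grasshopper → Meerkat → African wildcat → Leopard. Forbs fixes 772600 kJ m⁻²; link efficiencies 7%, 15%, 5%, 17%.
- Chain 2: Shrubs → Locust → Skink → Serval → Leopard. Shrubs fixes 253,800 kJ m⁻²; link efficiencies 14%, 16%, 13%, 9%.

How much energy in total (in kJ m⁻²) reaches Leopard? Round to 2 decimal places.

135.47 kJ m⁻²

Chain 1: 772600 × 0.07 × 0.15 × 0.05 × 0.17 = 68.95455 kJ m⁻²
Chain 2: 253800 × 0.14 × 0.16 × 0.13 × 0.09 = 66.515904 kJ m⁻²
Total at Leopard: 68.95455 + 66.515904 = 135.470454 kJ m⁻²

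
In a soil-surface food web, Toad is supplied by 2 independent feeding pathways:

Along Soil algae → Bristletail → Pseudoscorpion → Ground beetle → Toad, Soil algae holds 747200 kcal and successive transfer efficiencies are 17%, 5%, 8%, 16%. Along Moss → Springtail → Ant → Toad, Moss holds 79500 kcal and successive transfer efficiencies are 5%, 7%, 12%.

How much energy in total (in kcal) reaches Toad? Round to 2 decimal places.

114.69 kcal

Via Soil algae: 747200 × 0.17 × 0.05 × 0.08 × 0.16 = 81.29536 kcal
Via Moss: 79500 × 0.05 × 0.07 × 0.12 = 33.39 kcal
Total at Toad: 81.29536 + 33.39 = 114.68536 kcal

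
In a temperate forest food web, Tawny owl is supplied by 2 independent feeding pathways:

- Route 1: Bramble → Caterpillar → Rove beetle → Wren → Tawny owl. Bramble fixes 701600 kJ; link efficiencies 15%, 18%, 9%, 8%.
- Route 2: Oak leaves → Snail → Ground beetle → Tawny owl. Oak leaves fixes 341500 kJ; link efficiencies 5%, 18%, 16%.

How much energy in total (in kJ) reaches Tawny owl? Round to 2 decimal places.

Route 1: 701600 × 0.15 × 0.18 × 0.09 × 0.08 = 136.39104 kJ
Route 2: 341500 × 0.05 × 0.18 × 0.16 = 491.76 kJ
Total at Tawny owl: 136.39104 + 491.76 = 628.15104 kJ

628.15 kJ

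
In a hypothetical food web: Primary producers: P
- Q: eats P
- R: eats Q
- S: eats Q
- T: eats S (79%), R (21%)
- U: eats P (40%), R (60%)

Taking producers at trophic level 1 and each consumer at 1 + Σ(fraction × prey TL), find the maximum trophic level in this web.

Q: 1 + 1 = 2
R: 1 + 2 = 3
S: 1 + 2 = 3
T: 1 + (0.79×3 + 0.21×3) = 4
U: 1 + (0.4×1 + 0.6×3) = 3.2

4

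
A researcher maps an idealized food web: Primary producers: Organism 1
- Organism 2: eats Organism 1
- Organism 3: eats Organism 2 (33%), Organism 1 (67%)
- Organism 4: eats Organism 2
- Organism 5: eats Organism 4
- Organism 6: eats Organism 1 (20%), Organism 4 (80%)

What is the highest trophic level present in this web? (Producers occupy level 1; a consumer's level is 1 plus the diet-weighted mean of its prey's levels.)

Organism 2: 1 + 1 = 2
Organism 3: 1 + (0.33×2 + 0.67×1) = 2.33
Organism 4: 1 + 2 = 3
Organism 5: 1 + 3 = 4
Organism 6: 1 + (0.2×1 + 0.8×3) = 3.6

4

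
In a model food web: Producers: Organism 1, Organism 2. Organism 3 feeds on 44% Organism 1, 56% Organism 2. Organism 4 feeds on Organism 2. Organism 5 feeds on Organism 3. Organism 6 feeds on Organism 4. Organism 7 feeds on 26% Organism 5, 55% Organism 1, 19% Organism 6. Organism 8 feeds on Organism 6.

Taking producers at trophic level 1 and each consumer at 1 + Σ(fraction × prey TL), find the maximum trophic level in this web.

Organism 3: 1 + (0.44×1 + 0.56×1) = 2
Organism 4: 1 + 1 = 2
Organism 5: 1 + 2 = 3
Organism 6: 1 + 2 = 3
Organism 7: 1 + (0.26×3 + 0.55×1 + 0.19×3) = 2.9
Organism 8: 1 + 3 = 4

4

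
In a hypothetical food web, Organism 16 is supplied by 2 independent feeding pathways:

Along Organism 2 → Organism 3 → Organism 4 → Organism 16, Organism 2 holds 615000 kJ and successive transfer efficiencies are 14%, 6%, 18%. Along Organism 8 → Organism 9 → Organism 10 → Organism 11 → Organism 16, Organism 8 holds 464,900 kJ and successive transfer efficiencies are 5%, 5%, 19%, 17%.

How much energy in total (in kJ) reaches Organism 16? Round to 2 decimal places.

967.42 kJ

Via Organism 2: 615000 × 0.14 × 0.06 × 0.18 = 929.88 kJ
Via Organism 8: 464900 × 0.05 × 0.05 × 0.19 × 0.17 = 37.540675 kJ
Total at Organism 16: 929.88 + 37.540675 = 967.420675 kJ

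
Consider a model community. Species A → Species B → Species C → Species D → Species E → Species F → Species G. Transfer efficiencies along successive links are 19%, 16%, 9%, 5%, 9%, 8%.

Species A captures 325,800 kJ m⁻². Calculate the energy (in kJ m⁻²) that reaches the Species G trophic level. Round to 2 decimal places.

0.32 kJ m⁻²

Species B: 325800 × 0.19 = 61902 kJ m⁻²
Species C: 61902 × 0.16 = 9904.32 kJ m⁻²
Species D: 9904.32 × 0.09 = 891.3888 kJ m⁻²
Species E: 891.3888 × 0.05 = 44.56944 kJ m⁻²
Species F: 44.56944 × 0.09 = 4.0112496 kJ m⁻²
Species G: 4.0112496 × 0.08 = 0.320899968 kJ m⁻²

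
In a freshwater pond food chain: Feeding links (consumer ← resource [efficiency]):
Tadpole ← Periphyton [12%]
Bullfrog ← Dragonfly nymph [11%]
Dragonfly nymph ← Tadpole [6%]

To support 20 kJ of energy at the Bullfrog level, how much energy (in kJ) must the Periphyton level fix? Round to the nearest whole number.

Cumulative transfer efficiency: 0.12 × 0.06 × 0.11 = 0.000792
Periphyton energy = 20 / 0.000792 = 25253 kJ

25253 kJ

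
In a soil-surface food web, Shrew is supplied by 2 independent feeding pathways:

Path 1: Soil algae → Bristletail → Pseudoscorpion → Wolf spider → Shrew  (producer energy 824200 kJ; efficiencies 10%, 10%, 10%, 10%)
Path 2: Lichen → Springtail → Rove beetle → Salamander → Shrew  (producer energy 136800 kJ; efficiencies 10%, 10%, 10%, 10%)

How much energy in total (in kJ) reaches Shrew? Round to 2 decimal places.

96.10 kJ

Path 1: 824200 × 0.1 × 0.1 × 0.1 × 0.1 = 82.42 kJ
Path 2: 136800 × 0.1 × 0.1 × 0.1 × 0.1 = 13.68 kJ
Total at Shrew: 82.42 + 13.68 = 96.1 kJ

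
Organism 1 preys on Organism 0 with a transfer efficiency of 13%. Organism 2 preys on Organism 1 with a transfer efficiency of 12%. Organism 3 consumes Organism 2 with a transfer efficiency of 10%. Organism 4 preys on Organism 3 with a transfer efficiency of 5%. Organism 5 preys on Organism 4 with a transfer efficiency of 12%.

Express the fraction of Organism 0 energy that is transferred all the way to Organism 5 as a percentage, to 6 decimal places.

0.000936%

Product of link efficiencies: 0.13 × 0.12 × 0.1 × 0.05 × 0.12 = 0.00000936
As a percentage: 0.00000936 × 100 = 0.000936%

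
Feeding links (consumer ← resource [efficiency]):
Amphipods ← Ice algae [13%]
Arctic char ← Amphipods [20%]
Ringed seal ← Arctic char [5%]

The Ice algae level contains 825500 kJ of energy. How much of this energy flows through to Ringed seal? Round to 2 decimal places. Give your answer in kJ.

Amphipods: 825500 × 0.13 = 107315 kJ
Arctic char: 107315 × 0.2 = 21463 kJ
Ringed seal: 21463 × 0.05 = 1073.15 kJ

1073.15 kJ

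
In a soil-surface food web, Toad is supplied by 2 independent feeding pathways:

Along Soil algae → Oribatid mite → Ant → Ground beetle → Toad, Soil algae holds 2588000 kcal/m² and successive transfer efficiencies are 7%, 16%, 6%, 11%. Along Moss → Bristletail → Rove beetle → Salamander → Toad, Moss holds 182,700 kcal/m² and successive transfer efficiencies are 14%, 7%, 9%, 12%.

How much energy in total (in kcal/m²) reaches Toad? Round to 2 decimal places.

210.64 kcal/m²

Via Soil algae: 2588000 × 0.07 × 0.16 × 0.06 × 0.11 = 191.30496 kcal/m²
Via Moss: 182700 × 0.14 × 0.07 × 0.09 × 0.12 = 19.336968 kcal/m²
Total at Toad: 191.30496 + 19.336968 = 210.641928 kcal/m²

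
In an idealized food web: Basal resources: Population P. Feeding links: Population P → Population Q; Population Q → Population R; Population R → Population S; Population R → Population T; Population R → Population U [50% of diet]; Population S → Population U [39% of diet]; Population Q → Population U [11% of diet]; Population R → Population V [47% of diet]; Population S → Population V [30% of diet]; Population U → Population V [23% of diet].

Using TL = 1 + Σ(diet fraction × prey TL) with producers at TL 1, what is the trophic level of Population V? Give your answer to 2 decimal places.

Population Q: 1 + 1 = 2
Population R: 1 + 2 = 3
Population S: 1 + 3 = 4
Population T: 1 + 3 = 4
Population U: 1 + (0.5×3 + 0.39×4 + 0.11×2) = 4.28
Population V: 1 + (0.47×3 + 0.3×4 + 0.23×4.28) = 4.5944

4.59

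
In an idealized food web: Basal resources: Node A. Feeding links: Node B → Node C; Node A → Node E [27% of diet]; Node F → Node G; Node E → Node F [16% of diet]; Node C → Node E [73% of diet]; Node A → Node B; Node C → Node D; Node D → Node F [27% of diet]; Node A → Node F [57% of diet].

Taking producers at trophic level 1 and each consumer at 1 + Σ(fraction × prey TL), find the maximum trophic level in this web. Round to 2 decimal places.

4.20

Node B: 1 + 1 = 2
Node C: 1 + 2 = 3
Node D: 1 + 3 = 4
Node E: 1 + (0.73×3 + 0.27×1) = 3.46
Node F: 1 + (0.57×1 + 0.16×3.46 + 0.27×4) = 3.2036
Node G: 1 + 3.2036 = 4.2036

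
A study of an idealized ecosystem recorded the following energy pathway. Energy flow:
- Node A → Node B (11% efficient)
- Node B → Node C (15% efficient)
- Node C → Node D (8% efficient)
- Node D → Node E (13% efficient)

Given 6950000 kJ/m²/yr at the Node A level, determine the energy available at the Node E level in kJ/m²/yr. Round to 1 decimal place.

Node B: 6950000 × 0.11 = 764500 kJ/m²/yr
Node C: 764500 × 0.15 = 114675 kJ/m²/yr
Node D: 114675 × 0.08 = 9174 kJ/m²/yr
Node E: 9174 × 0.13 = 1192.62 kJ/m²/yr

1192.6 kJ/m²/yr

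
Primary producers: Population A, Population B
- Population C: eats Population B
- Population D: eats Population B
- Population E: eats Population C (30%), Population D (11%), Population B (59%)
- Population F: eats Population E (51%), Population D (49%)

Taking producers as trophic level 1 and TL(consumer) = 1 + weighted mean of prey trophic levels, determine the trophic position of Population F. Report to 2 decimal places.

Population C: 1 + 1 = 2
Population D: 1 + 1 = 2
Population E: 1 + (0.3×2 + 0.11×2 + 0.59×1) = 2.41
Population F: 1 + (0.51×2.41 + 0.49×2) = 3.2091

3.21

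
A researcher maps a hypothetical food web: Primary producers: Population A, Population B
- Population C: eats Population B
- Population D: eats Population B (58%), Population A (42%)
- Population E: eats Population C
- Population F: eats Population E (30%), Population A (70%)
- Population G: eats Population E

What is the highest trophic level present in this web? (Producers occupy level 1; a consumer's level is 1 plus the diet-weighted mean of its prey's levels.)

4

Population C: 1 + 1 = 2
Population D: 1 + (0.58×1 + 0.42×1) = 2
Population E: 1 + 2 = 3
Population F: 1 + (0.3×3 + 0.7×1) = 2.6
Population G: 1 + 3 = 4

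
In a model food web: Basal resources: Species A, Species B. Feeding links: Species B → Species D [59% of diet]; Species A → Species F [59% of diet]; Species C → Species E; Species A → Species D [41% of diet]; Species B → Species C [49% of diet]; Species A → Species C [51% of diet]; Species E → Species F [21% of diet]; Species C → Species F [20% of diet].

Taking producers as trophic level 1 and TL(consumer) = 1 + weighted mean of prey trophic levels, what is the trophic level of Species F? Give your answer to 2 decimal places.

Species C: 1 + (0.49×1 + 0.51×1) = 2
Species D: 1 + (0.41×1 + 0.59×1) = 2
Species E: 1 + 2 = 3
Species F: 1 + (0.59×1 + 0.21×3 + 0.2×2) = 2.62

2.62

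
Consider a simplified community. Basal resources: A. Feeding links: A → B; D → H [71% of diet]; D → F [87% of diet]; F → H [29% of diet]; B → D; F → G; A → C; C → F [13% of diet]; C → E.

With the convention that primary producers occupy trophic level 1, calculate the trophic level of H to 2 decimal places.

B: 1 + 1 = 2
C: 1 + 1 = 2
D: 1 + 2 = 3
E: 1 + 2 = 3
F: 1 + (0.13×2 + 0.87×3) = 3.87
G: 1 + 3.87 = 4.87
H: 1 + (0.29×3.87 + 0.71×3) = 4.2523

4.25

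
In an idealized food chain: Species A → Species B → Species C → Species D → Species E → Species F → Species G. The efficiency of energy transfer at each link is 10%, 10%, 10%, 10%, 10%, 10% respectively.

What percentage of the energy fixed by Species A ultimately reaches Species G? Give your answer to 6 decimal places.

Product of link efficiencies: 0.1 × 0.1 × 0.1 × 0.1 × 0.1 × 0.1 = 0.000001
As a percentage: 0.000001 × 100 = 0.000100%

0.000100%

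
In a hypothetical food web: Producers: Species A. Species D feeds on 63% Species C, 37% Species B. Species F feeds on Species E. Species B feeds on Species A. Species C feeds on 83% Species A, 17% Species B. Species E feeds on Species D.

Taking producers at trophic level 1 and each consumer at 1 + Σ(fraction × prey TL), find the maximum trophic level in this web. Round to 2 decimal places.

5.11

Species B: 1 + 1 = 2
Species C: 1 + (0.83×1 + 0.17×2) = 2.17
Species D: 1 + (0.63×2.17 + 0.37×2) = 3.1071
Species E: 1 + 3.1071 = 4.1071
Species F: 1 + 4.1071 = 5.1071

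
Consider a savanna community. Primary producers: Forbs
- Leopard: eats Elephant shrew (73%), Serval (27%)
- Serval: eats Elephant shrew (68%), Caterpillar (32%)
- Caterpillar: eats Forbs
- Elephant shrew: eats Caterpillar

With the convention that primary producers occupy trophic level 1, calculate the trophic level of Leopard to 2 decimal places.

Caterpillar: 1 + 1 = 2
Elephant shrew: 1 + 2 = 3
Serval: 1 + (0.68×3 + 0.32×2) = 3.68
Leopard: 1 + (0.73×3 + 0.27×3.68) = 4.1836

4.18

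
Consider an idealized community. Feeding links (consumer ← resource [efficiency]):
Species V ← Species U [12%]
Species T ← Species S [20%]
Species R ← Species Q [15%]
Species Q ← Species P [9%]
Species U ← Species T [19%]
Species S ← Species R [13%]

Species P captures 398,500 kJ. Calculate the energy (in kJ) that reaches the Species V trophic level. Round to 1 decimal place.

3.2 kJ

Species Q: 398500 × 0.09 = 35865 kJ
Species R: 35865 × 0.15 = 5379.75 kJ
Species S: 5379.75 × 0.13 = 699.3675 kJ
Species T: 699.3675 × 0.2 = 139.8735 kJ
Species U: 139.8735 × 0.19 = 26.575965 kJ
Species V: 26.575965 × 0.12 = 3.1891158 kJ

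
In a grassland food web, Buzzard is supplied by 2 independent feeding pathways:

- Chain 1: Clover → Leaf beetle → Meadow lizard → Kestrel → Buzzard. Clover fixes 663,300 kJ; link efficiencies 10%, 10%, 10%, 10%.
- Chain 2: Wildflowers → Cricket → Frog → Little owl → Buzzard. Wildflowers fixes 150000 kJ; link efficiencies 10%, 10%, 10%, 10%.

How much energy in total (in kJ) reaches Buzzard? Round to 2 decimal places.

Chain 1: 663300 × 0.1 × 0.1 × 0.1 × 0.1 = 66.33 kJ
Chain 2: 150000 × 0.1 × 0.1 × 0.1 × 0.1 = 15 kJ
Total at Buzzard: 66.33 + 15 = 81.33 kJ

81.33 kJ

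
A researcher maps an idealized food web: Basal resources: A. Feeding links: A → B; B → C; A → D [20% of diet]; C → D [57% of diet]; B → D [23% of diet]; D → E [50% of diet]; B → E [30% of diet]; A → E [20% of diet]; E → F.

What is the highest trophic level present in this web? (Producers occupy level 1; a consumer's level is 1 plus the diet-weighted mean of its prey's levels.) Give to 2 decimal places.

4.49

B: 1 + 1 = 2
C: 1 + 2 = 3
D: 1 + (0.2×1 + 0.57×3 + 0.23×2) = 3.37
E: 1 + (0.5×3.37 + 0.3×2 + 0.2×1) = 3.485
F: 1 + 3.485 = 4.485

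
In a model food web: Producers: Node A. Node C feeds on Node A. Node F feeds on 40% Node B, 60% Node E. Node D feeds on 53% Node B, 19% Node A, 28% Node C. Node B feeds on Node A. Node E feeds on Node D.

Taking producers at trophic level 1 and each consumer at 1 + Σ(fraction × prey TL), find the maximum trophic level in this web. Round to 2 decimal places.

4.09

Node B: 1 + 1 = 2
Node C: 1 + 1 = 2
Node D: 1 + (0.53×2 + 0.19×1 + 0.28×2) = 2.81
Node E: 1 + 2.81 = 3.81
Node F: 1 + (0.4×2 + 0.6×3.81) = 4.086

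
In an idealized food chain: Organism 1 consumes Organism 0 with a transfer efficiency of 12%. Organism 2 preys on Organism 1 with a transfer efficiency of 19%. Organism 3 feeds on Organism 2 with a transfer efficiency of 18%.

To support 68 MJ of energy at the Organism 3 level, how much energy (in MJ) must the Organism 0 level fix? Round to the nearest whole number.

Cumulative transfer efficiency: 0.12 × 0.19 × 0.18 = 0.004104
Organism 0 energy = 68 / 0.004104 = 16569 MJ

16569 MJ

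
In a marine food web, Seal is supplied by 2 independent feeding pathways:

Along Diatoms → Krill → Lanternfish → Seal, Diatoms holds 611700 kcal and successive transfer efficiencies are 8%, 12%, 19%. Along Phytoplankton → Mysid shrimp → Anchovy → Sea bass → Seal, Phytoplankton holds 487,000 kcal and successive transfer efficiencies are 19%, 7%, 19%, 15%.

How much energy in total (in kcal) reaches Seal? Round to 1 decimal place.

Via Diatoms: 611700 × 0.08 × 0.12 × 0.19 = 1115.7408 kcal
Via Phytoplankton: 487000 × 0.19 × 0.07 × 0.19 × 0.15 = 184.59735 kcal
Total at Seal: 1115.7408 + 184.59735 = 1300.33815 kcal

1300.3 kcal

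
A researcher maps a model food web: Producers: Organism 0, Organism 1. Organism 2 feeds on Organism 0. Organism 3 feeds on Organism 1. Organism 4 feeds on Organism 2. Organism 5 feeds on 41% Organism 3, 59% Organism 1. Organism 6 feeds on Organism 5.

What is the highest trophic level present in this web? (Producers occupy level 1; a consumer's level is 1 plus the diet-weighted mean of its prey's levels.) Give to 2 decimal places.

3.41

Organism 2: 1 + 1 = 2
Organism 3: 1 + 1 = 2
Organism 4: 1 + 2 = 3
Organism 5: 1 + (0.41×2 + 0.59×1) = 2.41
Organism 6: 1 + 2.41 = 3.41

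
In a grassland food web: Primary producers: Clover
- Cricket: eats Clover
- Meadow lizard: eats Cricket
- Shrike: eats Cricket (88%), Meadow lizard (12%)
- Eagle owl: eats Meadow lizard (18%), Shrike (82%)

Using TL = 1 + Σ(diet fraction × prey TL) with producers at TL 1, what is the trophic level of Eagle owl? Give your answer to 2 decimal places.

4.10

Cricket: 1 + 1 = 2
Meadow lizard: 1 + 2 = 3
Shrike: 1 + (0.88×2 + 0.12×3) = 3.12
Eagle owl: 1 + (0.18×3 + 0.82×3.12) = 4.0984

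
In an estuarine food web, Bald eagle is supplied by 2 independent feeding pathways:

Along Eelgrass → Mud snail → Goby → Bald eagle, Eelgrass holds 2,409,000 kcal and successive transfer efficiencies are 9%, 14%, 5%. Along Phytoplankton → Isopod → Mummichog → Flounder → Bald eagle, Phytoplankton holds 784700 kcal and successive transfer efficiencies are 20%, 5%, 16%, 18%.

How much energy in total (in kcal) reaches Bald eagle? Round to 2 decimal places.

1743.66 kcal

Via Eelgrass: 2409000 × 0.09 × 0.14 × 0.05 = 1517.67 kcal
Via Phytoplankton: 784700 × 0.2 × 0.05 × 0.16 × 0.18 = 225.9936 kcal
Total at Bald eagle: 1517.67 + 225.9936 = 1743.6636 kcal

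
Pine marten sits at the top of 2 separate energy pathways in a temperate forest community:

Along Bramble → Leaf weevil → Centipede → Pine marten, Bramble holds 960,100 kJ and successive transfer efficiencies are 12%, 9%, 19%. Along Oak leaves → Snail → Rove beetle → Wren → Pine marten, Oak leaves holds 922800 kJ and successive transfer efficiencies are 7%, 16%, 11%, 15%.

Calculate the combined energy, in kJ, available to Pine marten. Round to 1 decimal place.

2140.7 kJ

Via Bramble: 960100 × 0.12 × 0.09 × 0.19 = 1970.1252 kJ
Via Oak leaves: 922800 × 0.07 × 0.16 × 0.11 × 0.15 = 170.53344 kJ
Total at Pine marten: 1970.1252 + 170.53344 = 2140.65864 kJ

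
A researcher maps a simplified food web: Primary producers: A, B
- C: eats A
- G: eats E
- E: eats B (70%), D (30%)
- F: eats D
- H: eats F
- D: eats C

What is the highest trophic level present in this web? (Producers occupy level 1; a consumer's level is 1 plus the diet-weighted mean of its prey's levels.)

C: 1 + 1 = 2
D: 1 + 2 = 3
E: 1 + (0.7×1 + 0.3×3) = 2.6
F: 1 + 3 = 4
G: 1 + 2.6 = 3.6
H: 1 + 4 = 5

5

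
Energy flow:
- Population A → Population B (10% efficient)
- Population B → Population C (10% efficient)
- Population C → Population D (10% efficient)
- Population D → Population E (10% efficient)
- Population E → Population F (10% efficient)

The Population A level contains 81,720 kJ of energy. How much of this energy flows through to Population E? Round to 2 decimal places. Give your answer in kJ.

8.17 kJ

Population B: 81720 × 0.1 = 8172 kJ
Population C: 8172 × 0.1 = 817.2 kJ
Population D: 817.2 × 0.1 = 81.72 kJ
Population E: 81.72 × 0.1 = 8.172 kJ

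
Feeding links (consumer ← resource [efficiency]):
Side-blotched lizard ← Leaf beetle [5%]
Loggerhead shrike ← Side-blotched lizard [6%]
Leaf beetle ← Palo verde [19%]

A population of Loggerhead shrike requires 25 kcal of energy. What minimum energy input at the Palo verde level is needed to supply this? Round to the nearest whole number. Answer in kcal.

Cumulative transfer efficiency: 0.19 × 0.05 × 0.06 = 0.00057
Palo verde energy = 25 / 0.00057 = 43860 kcal

43860 kcal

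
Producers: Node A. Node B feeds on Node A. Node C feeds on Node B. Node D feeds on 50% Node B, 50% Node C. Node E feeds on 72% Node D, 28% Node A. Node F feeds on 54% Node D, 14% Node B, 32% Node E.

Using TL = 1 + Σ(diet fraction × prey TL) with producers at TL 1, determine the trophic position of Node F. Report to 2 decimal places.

Node B: 1 + 1 = 2
Node C: 1 + 2 = 3
Node D: 1 + (0.5×2 + 0.5×3) = 3.5
Node E: 1 + (0.72×3.5 + 0.28×1) = 3.8
Node F: 1 + (0.54×3.5 + 0.14×2 + 0.32×3.8) = 4.386

4.39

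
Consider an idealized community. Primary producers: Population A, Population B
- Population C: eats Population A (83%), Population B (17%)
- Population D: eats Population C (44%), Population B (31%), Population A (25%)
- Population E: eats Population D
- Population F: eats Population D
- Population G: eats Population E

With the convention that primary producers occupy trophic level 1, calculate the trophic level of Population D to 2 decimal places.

Population C: 1 + (0.83×1 + 0.17×1) = 2
Population D: 1 + (0.44×2 + 0.31×1 + 0.25×1) = 2.44
Population E: 1 + 2.44 = 3.44
Population F: 1 + 2.44 = 3.44
Population G: 1 + 3.44 = 4.44

2.44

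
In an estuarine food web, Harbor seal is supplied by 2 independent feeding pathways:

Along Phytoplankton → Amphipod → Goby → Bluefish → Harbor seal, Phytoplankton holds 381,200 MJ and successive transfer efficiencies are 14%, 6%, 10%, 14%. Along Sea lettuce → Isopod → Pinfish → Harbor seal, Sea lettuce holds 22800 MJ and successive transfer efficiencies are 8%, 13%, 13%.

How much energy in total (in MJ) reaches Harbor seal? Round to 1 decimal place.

Via Phytoplankton: 381200 × 0.14 × 0.06 × 0.1 × 0.14 = 44.82912 MJ
Via Sea lettuce: 22800 × 0.08 × 0.13 × 0.13 = 30.8256 MJ
Total at Harbor seal: 44.82912 + 30.8256 = 75.65472 MJ

75.7 MJ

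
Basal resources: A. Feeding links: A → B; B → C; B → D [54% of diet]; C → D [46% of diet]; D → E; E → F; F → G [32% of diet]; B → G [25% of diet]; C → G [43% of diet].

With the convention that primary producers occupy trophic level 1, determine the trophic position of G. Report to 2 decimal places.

B: 1 + 1 = 2
C: 1 + 2 = 3
D: 1 + (0.54×2 + 0.46×3) = 3.46
E: 1 + 3.46 = 4.46
F: 1 + 4.46 = 5.46
G: 1 + (0.32×5.46 + 0.25×2 + 0.43×3) = 4.5372

4.54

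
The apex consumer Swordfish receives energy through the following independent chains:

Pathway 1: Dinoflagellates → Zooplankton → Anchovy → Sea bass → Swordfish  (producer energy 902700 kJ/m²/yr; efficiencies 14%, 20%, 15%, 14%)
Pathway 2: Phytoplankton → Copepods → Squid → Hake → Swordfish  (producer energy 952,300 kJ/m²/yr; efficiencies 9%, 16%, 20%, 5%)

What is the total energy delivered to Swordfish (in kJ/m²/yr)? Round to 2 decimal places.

667.92 kJ/m²/yr

Pathway 1: 902700 × 0.14 × 0.2 × 0.15 × 0.14 = 530.7876 kJ/m²/yr
Pathway 2: 952300 × 0.09 × 0.16 × 0.2 × 0.05 = 137.1312 kJ/m²/yr
Total at Swordfish: 530.7876 + 137.1312 = 667.9188 kJ/m²/yr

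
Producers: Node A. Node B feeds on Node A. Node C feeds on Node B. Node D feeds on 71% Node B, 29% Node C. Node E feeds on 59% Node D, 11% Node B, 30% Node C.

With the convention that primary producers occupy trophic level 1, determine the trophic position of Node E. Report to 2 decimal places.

Node B: 1 + 1 = 2
Node C: 1 + 2 = 3
Node D: 1 + (0.71×2 + 0.29×3) = 3.29
Node E: 1 + (0.59×3.29 + 0.11×2 + 0.3×3) = 4.0611

4.06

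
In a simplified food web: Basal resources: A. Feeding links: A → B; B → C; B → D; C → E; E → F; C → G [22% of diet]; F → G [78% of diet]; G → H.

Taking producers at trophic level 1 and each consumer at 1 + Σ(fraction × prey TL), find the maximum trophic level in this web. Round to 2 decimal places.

6.56

B: 1 + 1 = 2
C: 1 + 2 = 3
D: 1 + 2 = 3
E: 1 + 3 = 4
F: 1 + 4 = 5
G: 1 + (0.22×3 + 0.78×5) = 5.56
H: 1 + 5.56 = 6.56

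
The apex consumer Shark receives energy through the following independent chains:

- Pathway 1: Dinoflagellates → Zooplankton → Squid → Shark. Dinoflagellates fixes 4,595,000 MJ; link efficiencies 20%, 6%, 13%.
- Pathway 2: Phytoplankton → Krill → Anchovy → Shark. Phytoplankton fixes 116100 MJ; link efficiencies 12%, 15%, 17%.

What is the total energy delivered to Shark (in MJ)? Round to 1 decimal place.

7523.5 MJ

Pathway 1: 4595000 × 0.2 × 0.06 × 0.13 = 7168.2 MJ
Pathway 2: 116100 × 0.12 × 0.15 × 0.17 = 355.266 MJ
Total at Shark: 7168.2 + 355.266 = 7523.466 MJ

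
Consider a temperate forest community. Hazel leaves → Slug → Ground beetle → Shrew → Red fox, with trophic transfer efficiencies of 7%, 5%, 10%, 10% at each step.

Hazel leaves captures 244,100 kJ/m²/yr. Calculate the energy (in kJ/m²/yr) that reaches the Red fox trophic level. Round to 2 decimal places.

Slug: 244100 × 0.07 = 17087 kJ/m²/yr
Ground beetle: 17087 × 0.05 = 854.35 kJ/m²/yr
Shrew: 854.35 × 0.1 = 85.435 kJ/m²/yr
Red fox: 85.435 × 0.1 = 8.5435 kJ/m²/yr

8.54 kJ/m²/yr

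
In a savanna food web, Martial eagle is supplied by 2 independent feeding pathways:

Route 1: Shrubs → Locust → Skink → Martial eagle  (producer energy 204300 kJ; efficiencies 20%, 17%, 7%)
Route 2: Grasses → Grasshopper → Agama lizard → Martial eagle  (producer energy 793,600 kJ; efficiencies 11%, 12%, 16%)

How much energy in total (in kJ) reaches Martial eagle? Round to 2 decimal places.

2162.32 kJ

Route 1: 204300 × 0.2 × 0.17 × 0.07 = 486.234 kJ
Route 2: 793600 × 0.11 × 0.12 × 0.16 = 1676.0832 kJ
Total at Martial eagle: 486.234 + 1676.0832 = 2162.3172 kJ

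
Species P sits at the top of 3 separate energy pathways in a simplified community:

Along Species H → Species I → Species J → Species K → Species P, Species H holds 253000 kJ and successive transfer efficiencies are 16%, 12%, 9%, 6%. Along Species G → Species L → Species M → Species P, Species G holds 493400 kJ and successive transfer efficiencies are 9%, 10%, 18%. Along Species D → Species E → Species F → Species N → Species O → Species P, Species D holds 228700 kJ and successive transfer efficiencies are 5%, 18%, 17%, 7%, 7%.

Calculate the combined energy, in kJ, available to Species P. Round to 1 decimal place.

827.3 kJ

Via Species H: 253000 × 0.16 × 0.12 × 0.09 × 0.06 = 26.23104 kJ
Via Species G: 493400 × 0.09 × 0.1 × 0.18 = 799.308 kJ
Via Species D: 228700 × 0.05 × 0.18 × 0.17 × 0.07 × 0.07 = 1.7145639 kJ
Total at Species P: 26.23104 + 799.308 + 1.7145639 = 827.2536039 kJ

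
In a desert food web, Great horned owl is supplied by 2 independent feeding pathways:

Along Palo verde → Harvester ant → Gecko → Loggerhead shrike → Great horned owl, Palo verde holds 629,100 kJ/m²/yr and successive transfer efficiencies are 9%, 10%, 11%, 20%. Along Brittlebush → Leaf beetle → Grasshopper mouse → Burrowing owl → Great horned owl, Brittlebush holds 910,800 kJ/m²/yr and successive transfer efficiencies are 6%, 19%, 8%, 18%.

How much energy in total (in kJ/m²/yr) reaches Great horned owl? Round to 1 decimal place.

274.1 kJ/m²/yr

Via Palo verde: 629100 × 0.09 × 0.1 × 0.11 × 0.2 = 124.5618 kJ/m²/yr
Via Brittlebush: 910800 × 0.06 × 0.19 × 0.08 × 0.18 = 149.516928 kJ/m²/yr
Total at Great horned owl: 124.5618 + 149.516928 = 274.078728 kJ/m²/yr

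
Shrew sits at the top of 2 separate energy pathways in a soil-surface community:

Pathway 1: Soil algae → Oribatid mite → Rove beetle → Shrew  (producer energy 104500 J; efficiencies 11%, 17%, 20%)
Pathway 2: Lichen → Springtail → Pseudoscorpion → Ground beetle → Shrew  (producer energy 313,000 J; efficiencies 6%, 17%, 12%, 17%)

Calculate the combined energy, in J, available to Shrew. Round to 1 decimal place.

456.0 J

Pathway 1: 104500 × 0.11 × 0.17 × 0.2 = 390.83 J
Pathway 2: 313000 × 0.06 × 0.17 × 0.12 × 0.17 = 65.12904 J
Total at Shrew: 390.83 + 65.12904 = 455.95904 J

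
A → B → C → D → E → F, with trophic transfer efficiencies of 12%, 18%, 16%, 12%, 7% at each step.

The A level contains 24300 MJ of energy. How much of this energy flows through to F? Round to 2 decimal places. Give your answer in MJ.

B: 24300 × 0.12 = 2916 MJ
C: 2916 × 0.18 = 524.88 MJ
D: 524.88 × 0.16 = 83.9808 MJ
E: 83.9808 × 0.12 = 10.077696 MJ
F: 10.077696 × 0.07 = 0.70543872 MJ

0.71 MJ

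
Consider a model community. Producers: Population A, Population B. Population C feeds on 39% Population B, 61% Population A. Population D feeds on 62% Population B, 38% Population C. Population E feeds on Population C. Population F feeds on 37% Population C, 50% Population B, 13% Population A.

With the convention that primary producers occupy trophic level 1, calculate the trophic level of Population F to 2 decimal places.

Population C: 1 + (0.39×1 + 0.61×1) = 2
Population D: 1 + (0.62×1 + 0.38×2) = 2.38
Population E: 1 + 2 = 3
Population F: 1 + (0.37×2 + 0.5×1 + 0.13×1) = 2.37

2.37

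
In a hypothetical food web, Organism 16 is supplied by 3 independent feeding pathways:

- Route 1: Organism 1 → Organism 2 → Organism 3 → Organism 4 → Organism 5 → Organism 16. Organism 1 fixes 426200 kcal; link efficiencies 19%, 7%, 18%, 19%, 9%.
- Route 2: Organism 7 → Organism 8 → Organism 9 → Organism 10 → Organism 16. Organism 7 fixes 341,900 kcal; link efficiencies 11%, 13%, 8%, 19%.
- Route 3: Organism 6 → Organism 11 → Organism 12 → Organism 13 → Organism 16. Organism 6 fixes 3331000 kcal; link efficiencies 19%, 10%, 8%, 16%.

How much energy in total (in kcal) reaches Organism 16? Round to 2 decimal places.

901.86 kcal

Route 1: 426200 × 0.19 × 0.07 × 0.18 × 0.19 × 0.09 = 17.44751988 kcal
Route 2: 341900 × 0.11 × 0.13 × 0.08 × 0.19 = 74.315384 kcal
Route 3: 3331000 × 0.19 × 0.1 × 0.08 × 0.16 = 810.0992 kcal
Total at Organism 16: 17.44751988 + 74.315384 + 810.0992 = 901.86210388 kcal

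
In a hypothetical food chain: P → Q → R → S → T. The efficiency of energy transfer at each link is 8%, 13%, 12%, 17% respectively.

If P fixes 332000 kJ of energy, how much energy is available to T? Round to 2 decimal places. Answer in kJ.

Q: 332000 × 0.08 = 26560 kJ
R: 26560 × 0.13 = 3452.8 kJ
S: 3452.8 × 0.12 = 414.336 kJ
T: 414.336 × 0.17 = 70.43712 kJ

70.44 kJ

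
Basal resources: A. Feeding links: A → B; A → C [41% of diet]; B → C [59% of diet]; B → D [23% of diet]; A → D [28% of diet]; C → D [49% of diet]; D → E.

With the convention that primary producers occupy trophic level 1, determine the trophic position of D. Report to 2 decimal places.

B: 1 + 1 = 2
C: 1 + (0.41×1 + 0.59×2) = 2.59
D: 1 + (0.23×2 + 0.28×1 + 0.49×2.59) = 3.0091
E: 1 + 3.0091 = 4.0091

3.01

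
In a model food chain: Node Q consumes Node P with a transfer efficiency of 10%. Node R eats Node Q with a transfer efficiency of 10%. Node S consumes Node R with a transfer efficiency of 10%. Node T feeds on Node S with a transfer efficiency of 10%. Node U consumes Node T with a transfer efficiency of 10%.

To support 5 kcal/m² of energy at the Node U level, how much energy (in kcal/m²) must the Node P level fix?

500000 kcal/m²

Cumulative transfer efficiency: 0.1 × 0.1 × 0.1 × 0.1 × 0.1 = 0.00001
Node P energy = 5 / 0.00001 = 500000 kcal/m²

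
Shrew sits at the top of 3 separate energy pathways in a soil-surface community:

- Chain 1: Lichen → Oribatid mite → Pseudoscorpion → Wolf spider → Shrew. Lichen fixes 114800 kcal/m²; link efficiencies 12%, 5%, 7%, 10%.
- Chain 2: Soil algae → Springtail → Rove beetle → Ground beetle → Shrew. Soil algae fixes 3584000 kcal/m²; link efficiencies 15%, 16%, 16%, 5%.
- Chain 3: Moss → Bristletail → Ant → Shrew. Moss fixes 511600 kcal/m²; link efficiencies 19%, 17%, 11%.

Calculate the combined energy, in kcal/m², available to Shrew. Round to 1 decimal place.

2510.7 kcal/m²

Chain 1: 114800 × 0.12 × 0.05 × 0.07 × 0.1 = 4.8216 kcal/m²
Chain 2: 3584000 × 0.15 × 0.16 × 0.16 × 0.05 = 688.128 kcal/m²
Chain 3: 511600 × 0.19 × 0.17 × 0.11 = 1817.7148 kcal/m²
Total at Shrew: 4.8216 + 688.128 + 1817.7148 = 2510.6644 kcal/m²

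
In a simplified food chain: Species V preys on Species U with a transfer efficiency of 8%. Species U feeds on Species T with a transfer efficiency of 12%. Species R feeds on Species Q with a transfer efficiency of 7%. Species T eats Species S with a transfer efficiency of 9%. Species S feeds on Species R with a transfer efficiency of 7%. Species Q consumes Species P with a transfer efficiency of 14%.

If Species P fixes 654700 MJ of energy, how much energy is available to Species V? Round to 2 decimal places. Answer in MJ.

0.39 MJ

Species Q: 654700 × 0.14 = 91658 MJ
Species R: 91658 × 0.07 = 6416.06 MJ
Species S: 6416.06 × 0.07 = 449.1242 MJ
Species T: 449.1242 × 0.09 = 40.421178 MJ
Species U: 40.421178 × 0.12 = 4.85054136 MJ
Species V: 4.85054136 × 0.08 = 0.3880433088 MJ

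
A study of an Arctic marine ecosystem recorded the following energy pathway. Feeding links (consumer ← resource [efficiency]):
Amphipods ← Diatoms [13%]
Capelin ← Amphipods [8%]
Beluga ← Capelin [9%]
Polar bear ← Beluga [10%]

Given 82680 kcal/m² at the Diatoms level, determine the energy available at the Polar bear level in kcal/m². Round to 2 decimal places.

Amphipods: 82680 × 0.13 = 10748.4 kcal/m²
Capelin: 10748.4 × 0.08 = 859.872 kcal/m²
Beluga: 859.872 × 0.09 = 77.38848 kcal/m²
Polar bear: 77.38848 × 0.1 = 7.738848 kcal/m²

7.74 kcal/m²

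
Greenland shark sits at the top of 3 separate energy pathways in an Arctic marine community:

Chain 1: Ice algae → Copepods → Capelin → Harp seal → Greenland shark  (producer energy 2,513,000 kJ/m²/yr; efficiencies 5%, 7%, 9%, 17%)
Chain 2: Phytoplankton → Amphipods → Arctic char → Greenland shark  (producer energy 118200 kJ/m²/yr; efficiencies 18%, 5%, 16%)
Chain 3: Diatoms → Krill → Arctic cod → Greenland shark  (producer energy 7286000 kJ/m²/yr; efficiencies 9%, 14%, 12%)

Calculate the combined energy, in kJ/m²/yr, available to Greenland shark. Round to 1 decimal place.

Chain 1: 2513000 × 0.05 × 0.07 × 0.09 × 0.17 = 134.57115 kJ/m²/yr
Chain 2: 118200 × 0.18 × 0.05 × 0.16 = 170.208 kJ/m²/yr
Chain 3: 7286000 × 0.09 × 0.14 × 0.12 = 11016.432 kJ/m²/yr
Total at Greenland shark: 134.57115 + 170.208 + 11016.432 = 11321.21115 kJ/m²/yr

11321.2 kJ/m²/yr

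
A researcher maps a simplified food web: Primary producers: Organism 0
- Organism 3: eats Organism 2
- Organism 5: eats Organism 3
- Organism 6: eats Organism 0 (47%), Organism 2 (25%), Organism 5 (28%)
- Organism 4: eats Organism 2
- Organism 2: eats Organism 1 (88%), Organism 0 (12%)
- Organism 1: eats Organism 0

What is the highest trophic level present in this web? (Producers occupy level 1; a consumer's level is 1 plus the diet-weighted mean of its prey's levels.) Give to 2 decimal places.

Organism 1: 1 + 1 = 2
Organism 2: 1 + (0.88×2 + 0.12×1) = 2.88
Organism 3: 1 + 2.88 = 3.88
Organism 4: 1 + 2.88 = 3.88
Organism 5: 1 + 3.88 = 4.88
Organism 6: 1 + (0.47×1 + 0.25×2.88 + 0.28×4.88) = 3.5564

4.88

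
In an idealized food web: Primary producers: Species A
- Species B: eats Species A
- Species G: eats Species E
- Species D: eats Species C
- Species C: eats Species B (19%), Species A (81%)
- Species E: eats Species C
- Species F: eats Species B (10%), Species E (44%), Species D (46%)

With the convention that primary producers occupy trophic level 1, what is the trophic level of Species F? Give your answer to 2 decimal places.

4.07

Species B: 1 + 1 = 2
Species C: 1 + (0.19×2 + 0.81×1) = 2.19
Species D: 1 + 2.19 = 3.19
Species E: 1 + 2.19 = 3.19
Species F: 1 + (0.1×2 + 0.44×3.19 + 0.46×3.19) = 4.071
Species G: 1 + 3.19 = 4.19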